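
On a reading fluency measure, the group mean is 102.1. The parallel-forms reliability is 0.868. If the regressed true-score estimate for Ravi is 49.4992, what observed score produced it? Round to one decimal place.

T̂ = ρX + (1 − ρ)μ  ⇒  X = (T̂ − (1 − ρ)μ) / ρ
X = (49.4992 − 0.132 × 102.1) / 0.868 = (49.4992 − 13.4772) / 0.868 = 36.0220 / 0.868 = 41.500

41.5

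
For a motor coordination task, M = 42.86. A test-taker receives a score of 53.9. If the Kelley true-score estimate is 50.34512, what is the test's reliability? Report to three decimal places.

0.678

T̂ = ρX + (1 − ρ)μ  ⇒  T̂ − μ = ρ(X − μ)
ρ = (T̂ − μ)/(X − μ) = (50.34512 − 42.86) / (53.9 − 42.86) = 7.48512 / 11.04 = 0.67800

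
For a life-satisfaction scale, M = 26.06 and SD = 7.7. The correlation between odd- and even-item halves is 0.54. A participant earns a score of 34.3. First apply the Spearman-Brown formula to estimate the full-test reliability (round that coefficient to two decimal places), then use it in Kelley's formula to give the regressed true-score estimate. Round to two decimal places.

31.83

Spearman-Brown: ρ = 2r/(1 + r) = 2(0.54)/(1 + 0.54) = 1.080/1.54 = 0.7013 → 0.70
T̂ = ρX + (1 − ρ)μ
  = 0.70 × 34.3 + 0.30 × 26.06
  = 24.010 + 7.8180
  = 31.828
  ≈ 31.83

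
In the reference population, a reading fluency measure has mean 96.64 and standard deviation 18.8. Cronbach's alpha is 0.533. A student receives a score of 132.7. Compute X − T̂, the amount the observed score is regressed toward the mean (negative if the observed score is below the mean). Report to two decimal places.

T̂ = ρX + (1 − ρ)μ
  = 0.533 × 132.7 + 0.467 × 96.64
  = 70.7291 + 45.13088
  = 115.8600
  ≈ 115.860
X − T̂ = 132.7 − 115.860 = 16.840 → 16.84

16.84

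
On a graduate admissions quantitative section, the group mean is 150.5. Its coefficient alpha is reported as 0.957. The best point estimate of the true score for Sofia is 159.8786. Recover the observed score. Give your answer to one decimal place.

160.3

T̂ = ρX + (1 − ρ)μ  ⇒  X = (T̂ − (1 − ρ)μ) / ρ
X = (159.8786 − 0.043 × 150.5) / 0.957 = (159.8786 − 6.4715) / 0.957 = 153.4071 / 0.957 = 160.300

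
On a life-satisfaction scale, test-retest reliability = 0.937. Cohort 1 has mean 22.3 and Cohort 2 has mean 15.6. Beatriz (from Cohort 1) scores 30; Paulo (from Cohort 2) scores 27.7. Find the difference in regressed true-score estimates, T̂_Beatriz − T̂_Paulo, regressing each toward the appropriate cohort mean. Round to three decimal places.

T̂_Beatriz = 0.937(30) + 0.063(22.3) = 29.51490
T̂_Paulo = 0.937(27.7) + 0.063(15.6) = 26.93770
Difference = 29.51490 − 26.93770 = 2.57720

2.577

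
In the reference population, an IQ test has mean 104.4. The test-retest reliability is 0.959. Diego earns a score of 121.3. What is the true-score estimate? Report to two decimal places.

T̂ = 0.959(121.3) + 0.041(104.4) = 116.3267 + 4.2804 = 120.607 → 120.61

120.61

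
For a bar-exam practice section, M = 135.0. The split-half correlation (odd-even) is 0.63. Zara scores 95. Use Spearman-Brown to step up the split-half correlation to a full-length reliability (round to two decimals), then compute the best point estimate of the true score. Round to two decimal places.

Spearman-Brown: ρ = 2r/(1 + r) = 2(0.63)/(1 + 0.63) = 1.260/1.63 = 0.7730 → 0.77
T̂ = ρX + (1 − ρ)μ
  = 0.77 × 95 + 0.23 × 135.0
  = 73.15 + 31.050
  = 104.200
  ≈ 104.20

104.20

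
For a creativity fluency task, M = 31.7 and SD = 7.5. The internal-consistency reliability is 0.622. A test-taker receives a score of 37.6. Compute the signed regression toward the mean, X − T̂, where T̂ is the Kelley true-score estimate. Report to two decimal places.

T̂ = 0.622(37.6) + 0.378(31.7) = 23.3872 + 11.9826 = 35.3698 → 35.370
X − T̂ = 37.6 − 35.370 = 2.230 → 2.23

2.23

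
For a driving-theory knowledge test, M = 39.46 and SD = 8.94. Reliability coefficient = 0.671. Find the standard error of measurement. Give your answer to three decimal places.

SEM = SD · √(1 − ρ) = 8.94 × √0.329 = 8.94 × 0.5736 = 5.1279

5.128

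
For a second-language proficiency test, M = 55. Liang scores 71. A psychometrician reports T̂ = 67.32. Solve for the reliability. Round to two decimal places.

T̂ = ρX + (1 − ρ)μ  ⇒  T̂ − μ = ρ(X − μ)
ρ = (T̂ − μ)/(X − μ) = (67.32 − 55) / (71 − 55) = 12.32 / 16.0 = 0.7700

0.77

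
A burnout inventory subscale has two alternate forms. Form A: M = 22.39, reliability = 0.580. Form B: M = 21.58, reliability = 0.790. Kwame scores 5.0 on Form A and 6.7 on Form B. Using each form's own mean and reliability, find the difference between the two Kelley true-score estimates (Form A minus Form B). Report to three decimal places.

T̂_A = 0.580(5.0) + 0.420(22.39) = 12.30380
T̂_B = 0.790(6.7) + 0.210(21.58) = 9.82480
T̂_A − T̂_B = 2.47900

2.479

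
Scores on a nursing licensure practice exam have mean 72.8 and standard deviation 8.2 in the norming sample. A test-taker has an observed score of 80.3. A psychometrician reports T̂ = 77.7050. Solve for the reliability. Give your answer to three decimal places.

0.654

T̂ = ρX + (1 − ρ)μ  ⇒  T̂ − μ = ρ(X − μ)
ρ = (T̂ − μ)/(X − μ) = (77.7050 − 72.8) / (80.3 − 72.8) = 4.9050 / 7.5 = 0.65400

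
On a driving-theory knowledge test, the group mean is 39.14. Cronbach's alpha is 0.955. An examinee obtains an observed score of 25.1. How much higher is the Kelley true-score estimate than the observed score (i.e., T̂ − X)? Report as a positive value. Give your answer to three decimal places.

T̂ = 0.955(25.1) + 0.045(39.14) = 23.9705 + 1.76130 = 25.73180 → 25.7318
T̂ − X = 25.7318 − 25.1 = 0.6318 → 0.632

0.632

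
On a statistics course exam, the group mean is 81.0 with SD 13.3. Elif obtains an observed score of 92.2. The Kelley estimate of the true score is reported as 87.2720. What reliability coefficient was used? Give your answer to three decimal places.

0.560

T̂ = ρX + (1 − ρ)μ  ⇒  T̂ − μ = ρ(X − μ)
ρ = (T̂ − μ)/(X − μ) = (87.2720 − 81.0) / (92.2 − 81.0) = 6.2720 / 11.2 = 0.56000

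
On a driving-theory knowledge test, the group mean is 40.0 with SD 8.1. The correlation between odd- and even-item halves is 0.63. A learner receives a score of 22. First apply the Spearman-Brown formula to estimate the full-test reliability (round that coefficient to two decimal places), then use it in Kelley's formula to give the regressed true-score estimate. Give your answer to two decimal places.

26.14

Spearman-Brown: ρ = 2r/(1 + r) = 2(0.63)/(1 + 0.63) = 1.260/1.63 = 0.7730 → 0.77
T̂ = ρX + (1 − ρ)μ
  = 0.77 × 22 + 0.23 × 40.0
  = 16.94 + 9.200
  = 26.140
  ≈ 26.14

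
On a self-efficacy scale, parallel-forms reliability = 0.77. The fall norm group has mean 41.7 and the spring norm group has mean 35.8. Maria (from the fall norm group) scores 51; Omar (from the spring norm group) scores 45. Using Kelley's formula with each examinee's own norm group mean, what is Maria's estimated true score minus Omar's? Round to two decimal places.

T̂_Maria = 0.77(51) + 0.23(41.7) = 48.8610
T̂_Omar = 0.77(45) + 0.23(35.8) = 42.8840
Difference = 48.8610 − 42.8840 = 5.9770

5.98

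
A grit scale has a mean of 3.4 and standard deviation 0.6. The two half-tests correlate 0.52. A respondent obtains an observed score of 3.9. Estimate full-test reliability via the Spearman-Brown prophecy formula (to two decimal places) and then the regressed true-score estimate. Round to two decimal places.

Spearman-Brown: ρ = 2r/(1 + r) = 2(0.52)/(1 + 0.52) = 1.040/1.52 = 0.6842 → 0.68
T̂ = 0.68(3.9) + 0.32(3.4) = 2.652 + 1.088 = 3.740 → 3.74

3.74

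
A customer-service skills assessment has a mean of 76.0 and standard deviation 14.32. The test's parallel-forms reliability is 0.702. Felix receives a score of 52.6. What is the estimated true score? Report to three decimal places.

T̂ = ρX + (1 − ρ)μ
  = 0.702 × 52.6 + 0.298 × 76.0
  = 36.9252 + 22.6480
  = 59.5732
  ≈ 59.573

59.573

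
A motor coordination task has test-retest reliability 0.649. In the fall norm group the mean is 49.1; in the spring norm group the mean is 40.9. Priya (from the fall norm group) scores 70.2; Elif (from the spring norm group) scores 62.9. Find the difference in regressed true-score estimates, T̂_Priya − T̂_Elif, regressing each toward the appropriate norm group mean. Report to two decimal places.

T̂_Priya = 0.649(70.2) + 0.351(49.1) = 62.7939
T̂_Elif = 0.649(62.9) + 0.351(40.9) = 55.1780
Difference = 62.7939 − 55.1780 = 7.6159

7.62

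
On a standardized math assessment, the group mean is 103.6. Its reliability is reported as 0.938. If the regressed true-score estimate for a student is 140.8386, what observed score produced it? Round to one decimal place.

T̂ = ρX + (1 − ρ)μ  ⇒  X = (T̂ − (1 − ρ)μ) / ρ
X = (140.8386 − 0.062 × 103.6) / 0.938 = (140.8386 − 6.4232) / 0.938 = 134.4154 / 0.938 = 143.300

143.3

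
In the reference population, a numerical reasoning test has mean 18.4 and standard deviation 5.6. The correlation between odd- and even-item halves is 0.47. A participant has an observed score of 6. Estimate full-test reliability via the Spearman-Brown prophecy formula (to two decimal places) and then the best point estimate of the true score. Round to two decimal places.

10.46

Spearman-Brown: ρ = 2r/(1 + r) = 2(0.47)/(1 + 0.47) = 0.940/1.47 = 0.6395 → 0.64
Regress the observed score toward the mean by the unreliability: T̂ = 0.64·6 + 0.36·18.4 = 3.84 + 6.624 = 10.464.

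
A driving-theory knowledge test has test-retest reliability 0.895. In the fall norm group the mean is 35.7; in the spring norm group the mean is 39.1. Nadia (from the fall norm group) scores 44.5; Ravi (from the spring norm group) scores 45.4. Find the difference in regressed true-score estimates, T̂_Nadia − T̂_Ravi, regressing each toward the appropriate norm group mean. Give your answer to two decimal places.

-1.16

T̂_Nadia = 0.895(44.5) + 0.105(35.7) = 43.5760
T̂_Ravi = 0.895(45.4) + 0.105(39.1) = 44.7385
Difference = 43.5760 − 44.7385 = -1.1625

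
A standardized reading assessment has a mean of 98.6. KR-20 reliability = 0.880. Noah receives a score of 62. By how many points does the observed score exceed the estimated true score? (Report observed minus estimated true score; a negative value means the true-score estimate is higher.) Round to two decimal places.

Kelley's formula gives T̂ = 0.880·62 + 0.120·98.6 = 54.560 + 11.8320 = 66.3920.
X − T̂ = 62 − 66.392 = -4.392 → -4.39

-4.39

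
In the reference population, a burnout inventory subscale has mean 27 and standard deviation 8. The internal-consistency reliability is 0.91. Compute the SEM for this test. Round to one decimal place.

SEM = SD · √(1 − ρ) = 8 × √0.09 = 8 × 0.3000 = 2.400

2.4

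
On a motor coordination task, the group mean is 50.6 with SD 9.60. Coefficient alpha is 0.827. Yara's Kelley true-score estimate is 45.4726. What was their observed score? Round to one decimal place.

44.4

T̂ = ρX + (1 − ρ)μ  ⇒  X = (T̂ − (1 − ρ)μ) / ρ
X = (45.4726 − 0.173 × 50.6) / 0.827 = (45.4726 − 8.7538) / 0.827 = 36.7188 / 0.827 = 44.400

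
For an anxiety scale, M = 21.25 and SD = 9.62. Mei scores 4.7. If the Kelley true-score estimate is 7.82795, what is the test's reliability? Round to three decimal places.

0.811

T̂ = ρX + (1 − ρ)μ  ⇒  T̂ − μ = ρ(X − μ)
ρ = (T̂ − μ)/(X − μ) = (7.82795 − 21.25) / (4.7 − 21.25) = -13.42205 / -16.55 = 0.81100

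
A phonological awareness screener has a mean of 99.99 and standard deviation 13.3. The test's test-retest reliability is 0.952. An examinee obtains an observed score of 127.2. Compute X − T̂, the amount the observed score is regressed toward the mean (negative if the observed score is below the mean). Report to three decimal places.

T̂ = ρX + (1 − ρ)μ
  = 0.952 × 127.2 + 0.048 × 99.99
  = 121.0944 + 4.79952
  = 125.89392
  ≈ 125.8939
X − T̂ = 127.2 − 125.8939 = 1.3061 → 1.306

1.306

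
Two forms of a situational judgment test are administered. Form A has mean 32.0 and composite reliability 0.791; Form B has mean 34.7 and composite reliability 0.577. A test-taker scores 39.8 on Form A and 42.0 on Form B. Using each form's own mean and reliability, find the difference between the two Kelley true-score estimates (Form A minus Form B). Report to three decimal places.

-0.742

T̂_A = 0.791(39.8) + 0.209(32.0) = 38.16980
T̂_B = 0.577(42.0) + 0.423(34.7) = 38.91210
T̂_A − T̂_B = -0.74230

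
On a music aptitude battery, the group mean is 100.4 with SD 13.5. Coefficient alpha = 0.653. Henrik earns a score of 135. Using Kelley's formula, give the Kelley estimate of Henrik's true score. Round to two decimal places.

T̂ = 0.653(135) + 0.347(100.4) = 88.155 + 34.8388 = 122.994 → 122.99

122.99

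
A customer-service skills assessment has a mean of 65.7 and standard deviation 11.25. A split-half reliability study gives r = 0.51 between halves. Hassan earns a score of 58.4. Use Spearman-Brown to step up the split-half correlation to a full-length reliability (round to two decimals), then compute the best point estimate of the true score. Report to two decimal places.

Spearman-Brown: ρ = 2r/(1 + r) = 2(0.51)/(1 + 0.51) = 1.020/1.51 = 0.6755 → 0.68
T̂ = 0.68(58.4) + 0.32(65.7) = 39.712 + 21.024 = 60.736 → 60.74

60.74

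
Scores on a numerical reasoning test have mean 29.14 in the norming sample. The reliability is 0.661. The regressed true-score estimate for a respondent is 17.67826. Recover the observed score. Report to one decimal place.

11.8

T̂ = ρX + (1 − ρ)μ  ⇒  X = (T̂ − (1 − ρ)μ) / ρ
X = (17.67826 − 0.339 × 29.14) / 0.661 = (17.67826 − 9.87846) / 0.661 = 7.79980 / 0.661 = 11.800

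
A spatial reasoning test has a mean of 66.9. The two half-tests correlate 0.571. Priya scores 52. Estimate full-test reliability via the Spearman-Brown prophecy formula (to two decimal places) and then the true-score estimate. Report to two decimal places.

Spearman-Brown: ρ = 2r/(1 + r) = 2(0.571)/(1 + 0.571) = 1.1420/1.571 = 0.7269 → 0.73
T̂ = ρX + (1 − ρ)μ
  = 0.73 × 52 + 0.27 × 66.9
  = 37.96 + 18.063
  = 56.023
  ≈ 56.02

56.02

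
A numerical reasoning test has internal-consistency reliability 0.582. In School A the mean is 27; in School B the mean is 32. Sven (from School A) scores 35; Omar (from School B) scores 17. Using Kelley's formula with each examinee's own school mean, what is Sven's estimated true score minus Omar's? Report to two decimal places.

8.39

T̂_Sven = 0.582(35) + 0.418(27) = 31.6560
T̂_Omar = 0.582(17) + 0.418(32) = 23.2700
Difference = 31.6560 − 23.2700 = 8.3860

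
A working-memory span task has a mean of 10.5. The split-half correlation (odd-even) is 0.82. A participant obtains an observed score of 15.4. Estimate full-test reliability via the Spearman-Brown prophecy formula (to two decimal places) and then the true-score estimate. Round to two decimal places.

Spearman-Brown: ρ = 2r/(1 + r) = 2(0.82)/(1 + 0.82) = 1.640/1.82 = 0.9011 → 0.90
T̂ = ρX + (1 − ρ)μ
  = 0.90 × 15.4 + 0.10 × 10.5
  = 13.860 + 1.050
  = 14.910
  ≈ 14.91

14.91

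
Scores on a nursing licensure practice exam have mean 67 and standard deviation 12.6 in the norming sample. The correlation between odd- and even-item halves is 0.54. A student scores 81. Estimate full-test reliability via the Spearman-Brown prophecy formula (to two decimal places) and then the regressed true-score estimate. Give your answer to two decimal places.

76.80

Spearman-Brown: ρ = 2r/(1 + r) = 2(0.54)/(1 + 0.54) = 1.080/1.54 = 0.7013 → 0.70
Regress the observed score toward the mean by the unreliability: T̂ = 0.70·81 + 0.30·67 = 56.70 + 20.10 = 76.800.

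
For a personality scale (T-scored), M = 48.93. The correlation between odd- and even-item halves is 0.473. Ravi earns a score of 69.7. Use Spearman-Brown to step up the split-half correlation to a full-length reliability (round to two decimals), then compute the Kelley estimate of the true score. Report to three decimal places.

62.223

Spearman-Brown: ρ = 2r/(1 + r) = 2(0.473)/(1 + 0.473) = 0.9460/1.473 = 0.6422 → 0.64
T̂ = 0.64(69.7) + 0.36(48.93) = 44.608 + 17.6148 = 62.2228 → 62.223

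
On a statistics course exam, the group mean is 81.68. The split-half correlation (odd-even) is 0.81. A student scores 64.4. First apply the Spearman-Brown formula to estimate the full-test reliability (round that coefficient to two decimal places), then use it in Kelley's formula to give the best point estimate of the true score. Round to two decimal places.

66.13

Spearman-Brown: ρ = 2r/(1 + r) = 2(0.81)/(1 + 0.81) = 1.620/1.81 = 0.8950 → 0.90
Kelley's formula gives T̂ = 0.90·64.4 + 0.10·81.68 = 57.960 + 8.1680 = 66.128.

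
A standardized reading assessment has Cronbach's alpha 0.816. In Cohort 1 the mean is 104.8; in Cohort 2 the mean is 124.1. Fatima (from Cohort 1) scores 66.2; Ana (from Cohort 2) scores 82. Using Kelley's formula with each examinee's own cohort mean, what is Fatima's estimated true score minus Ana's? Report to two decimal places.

-16.44

T̂_Fatima = 0.816(66.2) + 0.184(104.8) = 73.3024
T̂_Ana = 0.816(82) + 0.184(124.1) = 89.7464
Difference = 73.3024 − 89.7464 = -16.4440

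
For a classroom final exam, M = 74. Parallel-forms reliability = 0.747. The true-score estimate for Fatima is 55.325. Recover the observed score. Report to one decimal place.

T̂ = ρX + (1 − ρ)μ  ⇒  X = (T̂ − (1 − ρ)μ) / ρ
X = (55.325 − 0.253 × 74) / 0.747 = (55.325 − 18.722) / 0.747 = 36.603 / 0.747 = 49.000

49.0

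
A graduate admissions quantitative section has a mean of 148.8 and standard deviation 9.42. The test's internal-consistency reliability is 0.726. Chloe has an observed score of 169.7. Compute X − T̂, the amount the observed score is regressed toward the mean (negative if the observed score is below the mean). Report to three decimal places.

5.727

T̂ = ρX + (1 − ρ)μ
  = 0.726 × 169.7 + 0.274 × 148.8
  = 123.2022 + 40.7712
  = 163.97340
  ≈ 163.9734
X − T̂ = 169.7 − 163.9734 = 5.7266 → 5.727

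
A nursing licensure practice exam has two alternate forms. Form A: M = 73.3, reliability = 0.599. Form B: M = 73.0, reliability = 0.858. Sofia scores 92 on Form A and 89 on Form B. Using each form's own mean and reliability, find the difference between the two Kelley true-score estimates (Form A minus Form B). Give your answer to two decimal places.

-2.23

T̂_A = 0.599(92) + 0.401(73.3) = 84.5013
T̂_B = 0.858(89) + 0.142(73.0) = 86.7280
T̂_A − T̂_B = -2.2267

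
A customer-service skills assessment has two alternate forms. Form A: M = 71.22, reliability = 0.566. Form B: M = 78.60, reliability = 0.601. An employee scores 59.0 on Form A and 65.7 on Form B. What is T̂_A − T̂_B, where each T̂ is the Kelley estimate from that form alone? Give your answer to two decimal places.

T̂_A = 0.566(59.0) + 0.434(71.22) = 64.3035
T̂_B = 0.601(65.7) + 0.399(78.60) = 70.8471
T̂_A − T̂_B = -6.5436

-6.54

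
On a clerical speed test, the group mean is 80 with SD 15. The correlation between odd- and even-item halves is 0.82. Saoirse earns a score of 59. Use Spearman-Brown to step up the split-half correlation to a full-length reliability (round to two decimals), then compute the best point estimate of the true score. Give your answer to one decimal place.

Spearman-Brown: ρ = 2r/(1 + r) = 2(0.82)/(1 + 0.82) = 1.640/1.82 = 0.9011 → 0.90
Weight the observed score by reliability and the mean by (1 − reliability): T̂ = 0.90·59 + 0.10·80 = 53.10 + 8.00 = 61.10.

61.1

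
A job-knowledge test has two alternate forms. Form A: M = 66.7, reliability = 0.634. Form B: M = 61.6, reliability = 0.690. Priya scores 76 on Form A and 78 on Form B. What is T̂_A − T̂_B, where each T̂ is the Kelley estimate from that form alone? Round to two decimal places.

-0.32

T̂_A = 0.634(76) + 0.366(66.7) = 72.5962
T̂_B = 0.690(78) + 0.310(61.6) = 72.9160
T̂_A − T̂_B = -0.3198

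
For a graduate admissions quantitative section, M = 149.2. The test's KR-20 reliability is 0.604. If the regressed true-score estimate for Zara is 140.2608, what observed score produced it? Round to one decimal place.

134.4

T̂ = ρX + (1 − ρ)μ  ⇒  X = (T̂ − (1 − ρ)μ) / ρ
X = (140.2608 − 0.396 × 149.2) / 0.604 = (140.2608 − 59.0832) / 0.604 = 81.1776 / 0.604 = 134.400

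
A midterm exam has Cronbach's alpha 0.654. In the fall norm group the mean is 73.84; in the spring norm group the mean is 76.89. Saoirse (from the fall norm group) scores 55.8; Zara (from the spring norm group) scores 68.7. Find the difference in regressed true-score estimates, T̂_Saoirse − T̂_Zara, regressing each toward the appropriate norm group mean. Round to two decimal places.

-9.49

T̂_Saoirse = 0.654(55.8) + 0.346(73.84) = 62.0418
T̂_Zara = 0.654(68.7) + 0.346(76.89) = 71.5337
Difference = 62.0418 − 71.5337 = -9.4919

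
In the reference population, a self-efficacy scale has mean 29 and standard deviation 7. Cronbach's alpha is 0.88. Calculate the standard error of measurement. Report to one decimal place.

2.4

SEM = SD · √(1 − ρ) = 7 × √0.12 = 7 × 0.3464 = 2.425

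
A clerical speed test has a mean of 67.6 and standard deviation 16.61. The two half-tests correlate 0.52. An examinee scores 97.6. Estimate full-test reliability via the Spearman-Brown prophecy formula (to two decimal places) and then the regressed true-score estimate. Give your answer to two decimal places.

88.00

Spearman-Brown: ρ = 2r/(1 + r) = 2(0.52)/(1 + 0.52) = 1.040/1.52 = 0.6842 → 0.68
T̂ = ρX + (1 − ρ)μ
  = 0.68 × 97.6 + 0.32 × 67.6
  = 66.368 + 21.632
  = 88.000
  ≈ 88.00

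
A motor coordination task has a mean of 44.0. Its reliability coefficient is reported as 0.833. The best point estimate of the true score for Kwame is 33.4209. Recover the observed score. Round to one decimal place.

31.3

T̂ = ρX + (1 − ρ)μ  ⇒  X = (T̂ − (1 − ρ)μ) / ρ
X = (33.4209 − 0.167 × 44.0) / 0.833 = (33.4209 − 7.3480) / 0.833 = 26.0729 / 0.833 = 31.300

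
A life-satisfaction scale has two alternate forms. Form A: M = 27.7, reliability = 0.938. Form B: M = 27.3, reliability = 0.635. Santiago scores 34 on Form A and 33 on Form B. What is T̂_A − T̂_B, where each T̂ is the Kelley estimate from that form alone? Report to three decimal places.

2.690

T̂_A = 0.938(34) + 0.062(27.7) = 33.60940
T̂_B = 0.635(33) + 0.365(27.3) = 30.91950
T̂_A − T̂_B = 2.68990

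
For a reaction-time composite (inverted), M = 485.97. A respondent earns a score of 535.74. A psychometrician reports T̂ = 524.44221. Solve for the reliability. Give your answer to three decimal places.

T̂ = ρX + (1 − ρ)μ  ⇒  T̂ − μ = ρ(X − μ)
ρ = (T̂ − μ)/(X − μ) = (524.44221 − 485.97) / (535.74 − 485.97) = 38.47221 / 49.77 = 0.77300

0.773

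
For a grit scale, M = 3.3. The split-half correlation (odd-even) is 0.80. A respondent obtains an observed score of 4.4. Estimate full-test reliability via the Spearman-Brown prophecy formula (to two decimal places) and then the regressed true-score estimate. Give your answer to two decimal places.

4.28

Spearman-Brown: ρ = 2r/(1 + r) = 2(0.80)/(1 + 0.80) = 1.600/1.80 = 0.8889 → 0.89
Kelley's formula gives T̂ = 0.89·4.4 + 0.11·3.3 = 3.916 + 0.363 = 4.279.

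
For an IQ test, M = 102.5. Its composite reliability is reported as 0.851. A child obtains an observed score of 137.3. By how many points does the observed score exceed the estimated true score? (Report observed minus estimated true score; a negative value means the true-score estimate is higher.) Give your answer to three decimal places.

Weight the observed score by reliability and the mean by (1 − reliability): T̂ = 0.851·137.3 + 0.149·102.5 = 116.8423 + 15.2725 = 132.11480.
X − T̂ = 137.3 − 132.1148 = 5.1852 → 5.185

5.185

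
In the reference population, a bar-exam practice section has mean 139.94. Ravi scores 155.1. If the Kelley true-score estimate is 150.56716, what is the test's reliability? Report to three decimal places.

T̂ = ρX + (1 − ρ)μ  ⇒  T̂ − μ = ρ(X − μ)
ρ = (T̂ − μ)/(X − μ) = (150.56716 − 139.94) / (155.1 − 139.94) = 10.62716 / 15.16 = 0.70100

0.701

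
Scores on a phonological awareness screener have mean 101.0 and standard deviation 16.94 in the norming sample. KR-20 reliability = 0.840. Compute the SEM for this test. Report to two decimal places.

6.78

SEM = SD · √(1 − ρ) = 16.94 × √0.160 = 16.94 × 0.4000 = 6.776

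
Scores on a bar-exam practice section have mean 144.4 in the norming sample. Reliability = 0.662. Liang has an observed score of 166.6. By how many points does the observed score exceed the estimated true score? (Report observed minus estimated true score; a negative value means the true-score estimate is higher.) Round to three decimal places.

T̂ = 0.662(166.6) + 0.338(144.4) = 110.2892 + 48.8072 = 159.09640 → 159.0964
X − T̂ = 166.6 − 159.0964 = 7.5036 → 7.504

7.504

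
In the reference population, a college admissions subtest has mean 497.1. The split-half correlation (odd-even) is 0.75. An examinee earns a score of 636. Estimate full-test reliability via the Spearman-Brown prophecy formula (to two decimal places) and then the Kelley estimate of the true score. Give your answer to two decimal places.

Spearman-Brown: ρ = 2r/(1 + r) = 2(0.75)/(1 + 0.75) = 1.500/1.75 = 0.8571 → 0.86
Weight the observed score by reliability and the mean by (1 − reliability): T̂ = 0.86·636 + 0.14·497.1 = 546.96 + 69.594 = 616.554.

616.55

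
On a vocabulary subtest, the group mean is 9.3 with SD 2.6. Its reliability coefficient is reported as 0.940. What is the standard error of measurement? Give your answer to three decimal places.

SEM = SD · √(1 − ρ) = 2.6 × √0.060 = 2.6 × 0.2449 = 0.6369

0.637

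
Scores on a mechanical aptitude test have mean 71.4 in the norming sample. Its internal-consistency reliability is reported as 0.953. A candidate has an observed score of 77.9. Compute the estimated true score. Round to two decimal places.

T̂ = 0.953(77.9) + 0.047(71.4) = 74.2387 + 3.3558 = 77.595 → 77.59

77.59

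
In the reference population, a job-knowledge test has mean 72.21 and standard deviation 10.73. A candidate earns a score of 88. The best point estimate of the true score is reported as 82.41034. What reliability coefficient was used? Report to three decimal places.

0.646

T̂ = ρX + (1 − ρ)μ  ⇒  T̂ − μ = ρ(X − μ)
ρ = (T̂ − μ)/(X − μ) = (82.41034 − 72.21) / (88 − 72.21) = 10.20034 / 15.79 = 0.64600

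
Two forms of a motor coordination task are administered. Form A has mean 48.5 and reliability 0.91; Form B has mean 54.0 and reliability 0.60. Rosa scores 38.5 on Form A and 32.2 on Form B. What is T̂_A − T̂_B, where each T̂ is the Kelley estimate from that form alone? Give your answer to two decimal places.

-1.52

T̂_A = 0.91(38.5) + 0.09(48.5) = 39.4000
T̂_B = 0.60(32.2) + 0.40(54.0) = 40.9200
T̂_A − T̂_B = -1.5200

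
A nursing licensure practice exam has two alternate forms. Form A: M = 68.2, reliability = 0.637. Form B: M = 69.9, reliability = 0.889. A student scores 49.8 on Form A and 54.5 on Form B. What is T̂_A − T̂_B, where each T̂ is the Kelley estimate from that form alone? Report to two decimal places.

T̂_A = 0.637(49.8) + 0.363(68.2) = 56.4792
T̂_B = 0.889(54.5) + 0.111(69.9) = 56.2094
T̂_A − T̂_B = 0.2698

0.27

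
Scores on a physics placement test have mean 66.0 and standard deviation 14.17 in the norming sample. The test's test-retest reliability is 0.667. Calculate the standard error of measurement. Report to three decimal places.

8.177

SEM = SD · √(1 − ρ) = 14.17 × √0.333 = 14.17 × 0.5771 = 8.1770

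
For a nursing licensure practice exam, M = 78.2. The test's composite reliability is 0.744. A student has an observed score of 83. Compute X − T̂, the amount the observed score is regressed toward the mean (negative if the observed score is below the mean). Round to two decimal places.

T̂ = ρX + (1 − ρ)μ
  = 0.744 × 83 + 0.256 × 78.2
  = 61.752 + 20.0192
  = 81.7712
  ≈ 81.771
X − T̂ = 83 − 81.771 = 1.229 → 1.23

1.23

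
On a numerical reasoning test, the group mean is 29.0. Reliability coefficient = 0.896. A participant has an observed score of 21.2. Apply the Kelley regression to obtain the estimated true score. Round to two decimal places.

22.01

Weight the observed score by reliability and the mean by (1 − reliability): T̂ = 0.896·21.2 + 0.104·29.0 = 18.9952 + 3.0160 = 22.011.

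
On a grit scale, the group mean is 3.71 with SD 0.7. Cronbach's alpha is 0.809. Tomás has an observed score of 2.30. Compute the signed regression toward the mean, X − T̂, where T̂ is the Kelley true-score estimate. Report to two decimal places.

-0.27

Weight the observed score by reliability and the mean by (1 − reliability): T̂ = 0.809·2.30 + 0.191·3.71 = 1.86070 + 0.70861 = 2.5693.
X − T̂ = 2.30 − 2.569 = -0.269 → -0.27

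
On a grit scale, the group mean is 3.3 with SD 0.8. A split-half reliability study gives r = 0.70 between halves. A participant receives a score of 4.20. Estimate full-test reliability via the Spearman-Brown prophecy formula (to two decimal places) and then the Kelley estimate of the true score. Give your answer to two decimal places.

4.04

Spearman-Brown: ρ = 2r/(1 + r) = 2(0.70)/(1 + 0.70) = 1.400/1.70 = 0.8235 → 0.82
T̂ = 0.82(4.20) + 0.18(3.3) = 3.4440 + 0.594 = 4.038 → 4.04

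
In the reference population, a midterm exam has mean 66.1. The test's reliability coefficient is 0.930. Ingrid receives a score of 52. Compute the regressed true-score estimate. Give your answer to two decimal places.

52.99

T̂ = 0.930(52) + 0.070(66.1) = 48.360 + 4.6270 = 52.987 → 52.99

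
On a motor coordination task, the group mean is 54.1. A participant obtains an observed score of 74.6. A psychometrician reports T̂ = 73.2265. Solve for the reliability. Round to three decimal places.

0.933

T̂ = ρX + (1 − ρ)μ  ⇒  T̂ − μ = ρ(X − μ)
ρ = (T̂ − μ)/(X − μ) = (73.2265 − 54.1) / (74.6 − 54.1) = 19.1265 / 20.5 = 0.93300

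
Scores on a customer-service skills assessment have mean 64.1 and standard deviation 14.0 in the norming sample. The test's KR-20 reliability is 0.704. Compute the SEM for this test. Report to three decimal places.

7.617

SEM = SD · √(1 − ρ) = 14.0 × √0.296 = 14.0 × 0.5441 = 7.6168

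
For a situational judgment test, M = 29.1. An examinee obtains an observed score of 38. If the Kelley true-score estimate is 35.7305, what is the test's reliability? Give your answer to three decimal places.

T̂ = ρX + (1 − ρ)μ  ⇒  T̂ − μ = ρ(X − μ)
ρ = (T̂ − μ)/(X − μ) = (35.7305 − 29.1) / (38 − 29.1) = 6.6305 / 8.9 = 0.74500

0.745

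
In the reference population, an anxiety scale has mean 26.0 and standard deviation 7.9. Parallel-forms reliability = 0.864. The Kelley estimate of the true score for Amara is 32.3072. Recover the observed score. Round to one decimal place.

T̂ = ρX + (1 − ρ)μ  ⇒  X = (T̂ − (1 − ρ)μ) / ρ
X = (32.3072 − 0.136 × 26.0) / 0.864 = (32.3072 − 3.5360) / 0.864 = 28.7712 / 0.864 = 33.300

33.3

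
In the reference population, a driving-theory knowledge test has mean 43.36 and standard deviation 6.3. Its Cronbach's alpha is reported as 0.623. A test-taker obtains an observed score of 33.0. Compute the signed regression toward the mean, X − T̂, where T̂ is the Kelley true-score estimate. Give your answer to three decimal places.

T̂ = 0.623(33.0) + 0.377(43.36) = 20.5590 + 16.34672 = 36.90572 → 36.9057
X − T̂ = 33.0 − 36.9057 = -3.9057 → -3.906

-3.906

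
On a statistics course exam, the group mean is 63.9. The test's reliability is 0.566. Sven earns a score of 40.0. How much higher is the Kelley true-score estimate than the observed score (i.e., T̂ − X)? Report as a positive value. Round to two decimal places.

T̂ = ρX + (1 − ρ)μ
  = 0.566 × 40.0 + 0.434 × 63.9
  = 22.6400 + 27.7326
  = 50.3726
  ≈ 50.373
T̂ − X = 50.373 − 40.0 = 10.373 → 10.37

10.37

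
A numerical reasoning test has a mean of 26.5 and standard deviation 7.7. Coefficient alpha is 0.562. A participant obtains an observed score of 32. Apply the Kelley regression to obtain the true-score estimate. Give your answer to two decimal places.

Weight the observed score by reliability and the mean by (1 − reliability): T̂ = 0.562·32 + 0.438·26.5 = 17.984 + 11.6070 = 29.591.

29.59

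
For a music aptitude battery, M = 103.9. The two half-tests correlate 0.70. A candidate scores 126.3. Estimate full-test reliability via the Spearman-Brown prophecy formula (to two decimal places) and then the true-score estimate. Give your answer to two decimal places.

Spearman-Brown: ρ = 2r/(1 + r) = 2(0.70)/(1 + 0.70) = 1.400/1.70 = 0.8235 → 0.82
Weight the observed score by reliability and the mean by (1 − reliability): T̂ = 0.82·126.3 + 0.18·103.9 = 103.566 + 18.702 = 122.268.

122.27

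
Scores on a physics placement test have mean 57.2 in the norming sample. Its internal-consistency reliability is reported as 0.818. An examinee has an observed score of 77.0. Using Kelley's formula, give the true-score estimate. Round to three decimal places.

73.396

Weight the observed score by reliability and the mean by (1 − reliability): T̂ = 0.818·77.0 + 0.182·57.2 = 62.9860 + 10.4104 = 73.3964.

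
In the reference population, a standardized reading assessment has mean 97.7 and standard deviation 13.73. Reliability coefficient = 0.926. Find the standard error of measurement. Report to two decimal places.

3.73

SEM = SD · √(1 − ρ) = 13.73 × √0.074 = 13.73 × 0.2720 = 3.735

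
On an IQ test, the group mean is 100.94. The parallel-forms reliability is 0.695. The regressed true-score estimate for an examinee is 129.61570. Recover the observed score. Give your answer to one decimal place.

T̂ = ρX + (1 − ρ)μ  ⇒  X = (T̂ − (1 − ρ)μ) / ρ
X = (129.61570 − 0.305 × 100.94) / 0.695 = (129.61570 − 30.78670) / 0.695 = 98.82900 / 0.695 = 142.200

142.2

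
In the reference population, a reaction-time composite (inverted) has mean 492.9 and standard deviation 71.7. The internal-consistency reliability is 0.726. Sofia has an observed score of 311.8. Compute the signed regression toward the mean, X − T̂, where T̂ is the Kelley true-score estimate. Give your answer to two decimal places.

-49.62

T̂ = 0.726(311.8) + 0.274(492.9) = 226.3668 + 135.0546 = 361.4214 → 361.421
X − T̂ = 311.8 − 361.421 = -49.621 → -49.62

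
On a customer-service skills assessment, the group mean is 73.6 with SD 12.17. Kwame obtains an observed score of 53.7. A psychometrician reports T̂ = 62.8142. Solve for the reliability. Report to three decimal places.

0.542

T̂ = ρX + (1 − ρ)μ  ⇒  T̂ − μ = ρ(X − μ)
ρ = (T̂ − μ)/(X − μ) = (62.8142 − 73.6) / (53.7 − 73.6) = -10.7858 / -19.9 = 0.54200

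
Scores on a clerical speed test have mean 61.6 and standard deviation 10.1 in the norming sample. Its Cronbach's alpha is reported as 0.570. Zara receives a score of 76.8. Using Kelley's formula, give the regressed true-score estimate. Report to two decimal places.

70.26

T̂ = ρX + (1 − ρ)μ
  = 0.570 × 76.8 + 0.430 × 61.6
  = 43.7760 + 26.4880
  = 70.264
  ≈ 70.26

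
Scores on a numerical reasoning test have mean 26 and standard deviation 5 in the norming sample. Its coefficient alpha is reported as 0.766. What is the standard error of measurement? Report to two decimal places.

2.42

SEM = SD · √(1 − ρ) = 5 × √0.234 = 5 × 0.4837 = 2.419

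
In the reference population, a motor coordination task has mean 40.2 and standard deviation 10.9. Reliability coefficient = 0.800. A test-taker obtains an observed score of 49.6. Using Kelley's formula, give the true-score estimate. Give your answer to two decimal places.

Weight the observed score by reliability and the mean by (1 − reliability): T̂ = 0.800·49.6 + 0.200·40.2 = 39.6800 + 8.0400 = 47.720.

47.72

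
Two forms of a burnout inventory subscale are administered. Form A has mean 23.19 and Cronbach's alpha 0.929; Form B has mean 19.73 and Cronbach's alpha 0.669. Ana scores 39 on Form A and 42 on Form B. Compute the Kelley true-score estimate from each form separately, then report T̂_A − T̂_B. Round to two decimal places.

3.25

T̂_A = 0.929(39) + 0.071(23.19) = 37.8775
T̂_B = 0.669(42) + 0.331(19.73) = 34.6286
T̂_A − T̂_B = 3.2489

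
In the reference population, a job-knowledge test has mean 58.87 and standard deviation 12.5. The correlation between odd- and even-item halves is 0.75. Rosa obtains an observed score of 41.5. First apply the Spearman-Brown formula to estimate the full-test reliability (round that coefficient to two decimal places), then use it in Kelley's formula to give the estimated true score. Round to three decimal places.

Spearman-Brown: ρ = 2r/(1 + r) = 2(0.75)/(1 + 0.75) = 1.500/1.75 = 0.8571 → 0.86
T̂ = 0.86(41.5) + 0.14(58.87) = 35.690 + 8.2418 = 43.9318 → 43.932

43.932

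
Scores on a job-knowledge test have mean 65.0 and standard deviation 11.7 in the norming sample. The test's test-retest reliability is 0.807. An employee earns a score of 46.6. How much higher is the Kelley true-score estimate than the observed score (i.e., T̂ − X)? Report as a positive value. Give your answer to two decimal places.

3.55

Weight the observed score by reliability and the mean by (1 − reliability): T̂ = 0.807·46.6 + 0.193·65.0 = 37.6062 + 12.5450 = 50.1512.
T̂ − X = 50.151 − 46.6 = 3.551 → 3.55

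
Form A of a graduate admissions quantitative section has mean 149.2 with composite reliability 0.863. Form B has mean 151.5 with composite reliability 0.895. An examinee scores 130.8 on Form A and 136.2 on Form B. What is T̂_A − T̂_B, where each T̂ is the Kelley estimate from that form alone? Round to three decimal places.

-4.486

T̂_A = 0.863(130.8) + 0.137(149.2) = 133.32080
T̂_B = 0.895(136.2) + 0.105(151.5) = 137.80650
T̂_A − T̂_B = -4.48570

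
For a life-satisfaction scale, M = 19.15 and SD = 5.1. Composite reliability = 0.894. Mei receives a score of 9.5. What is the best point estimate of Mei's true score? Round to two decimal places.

Regress the observed score toward the mean by the unreliability: T̂ = 0.894·9.5 + 0.106·19.15 = 8.4930 + 2.02990 = 10.523.

10.52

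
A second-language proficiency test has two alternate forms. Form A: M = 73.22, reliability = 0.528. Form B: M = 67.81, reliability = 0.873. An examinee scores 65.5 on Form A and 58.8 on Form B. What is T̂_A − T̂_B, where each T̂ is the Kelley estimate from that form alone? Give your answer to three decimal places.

9.200

T̂_A = 0.528(65.5) + 0.472(73.22) = 69.14384
T̂_B = 0.873(58.8) + 0.127(67.81) = 59.94427
T̂_A − T̂_B = 9.19957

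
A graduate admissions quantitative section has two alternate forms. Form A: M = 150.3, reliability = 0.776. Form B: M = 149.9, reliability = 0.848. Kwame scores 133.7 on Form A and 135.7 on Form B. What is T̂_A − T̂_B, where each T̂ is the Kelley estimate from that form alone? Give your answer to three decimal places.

T̂_A = 0.776(133.7) + 0.224(150.3) = 137.41840
T̂_B = 0.848(135.7) + 0.152(149.9) = 137.85840
T̂_A − T̂_B = -0.44000

-0.440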